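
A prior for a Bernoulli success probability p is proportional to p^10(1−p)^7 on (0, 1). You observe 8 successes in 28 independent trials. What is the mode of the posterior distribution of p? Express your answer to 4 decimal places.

The prior density ∝ p^10(1−p)^7 is the kernel of Beta(11, 8).
Data: 8 successes in 28 trials. The binomial likelihood contributes p^8(1−p)^20, so the posterior is Beta(11+8, 8+20) = Beta(19, 28).
For Beta(a, b) with a, b > 1 the mode is (a−1)/(a+b−2) = 18/45 ≈ 0.4000.

p̂_MAP = 0.4000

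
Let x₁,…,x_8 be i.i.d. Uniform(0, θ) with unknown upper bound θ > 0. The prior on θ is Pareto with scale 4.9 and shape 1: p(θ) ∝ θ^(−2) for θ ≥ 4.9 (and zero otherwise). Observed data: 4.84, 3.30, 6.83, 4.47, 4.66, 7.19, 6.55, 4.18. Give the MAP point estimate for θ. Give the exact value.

θ̂_MAP = 7.19

The Uniform(0, θ) likelihood is θ^(−n) for θ ≥ max(xᵢ), zero otherwise. Here max(xᵢ) = 7.19.
Posterior ∝ θ^(−2) · θ^(−8) = θ^(−10) on θ ≥ max(4.9, 7.19) = 7.19.
This density is strictly decreasing in θ, so the posterior mode lies at the lower boundary of the support.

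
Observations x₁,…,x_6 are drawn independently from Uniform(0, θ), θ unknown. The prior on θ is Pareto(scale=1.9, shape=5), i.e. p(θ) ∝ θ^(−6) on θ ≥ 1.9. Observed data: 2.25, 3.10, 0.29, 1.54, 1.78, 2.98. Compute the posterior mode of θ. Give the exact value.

θ̂_MAP = 3.10

The Uniform(0, θ) likelihood is θ^(−n) for θ ≥ max(xᵢ), zero otherwise. Here max(xᵢ) = 3.10.
Posterior ∝ θ^(−6) · θ^(−6) = θ^(−12) on θ ≥ max(1.9, 3.10) = 3.10.
This density is strictly decreasing in θ, so the posterior mode lies at the lower boundary of the support.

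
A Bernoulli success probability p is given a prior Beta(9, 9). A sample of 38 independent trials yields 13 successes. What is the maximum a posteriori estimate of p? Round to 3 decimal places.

Prior: Beta(9, 9).
Data: 13 successes in 38 trials. The binomial likelihood contributes p^13(1−p)^25, so the posterior is Beta(9+13, 9+25) = Beta(22, 34).
For Beta(a, b) with a, b > 1 the mode is (a−1)/(a+b−2) = 21/54 ≈ 0.389.

p̂_MAP = 0.389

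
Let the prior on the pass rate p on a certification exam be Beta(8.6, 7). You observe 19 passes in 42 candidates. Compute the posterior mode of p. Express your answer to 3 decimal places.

Prior: Beta(8.6, 7).
Data: 19 successes in 42 trials. The binomial likelihood contributes p^19(1−p)^23, so the posterior is Beta(8.6+19, 7+23) = Beta(27.6, 30).
For Beta(a, b) with a, b > 1 the mode is (a−1)/(a+b−2) = 26.6/55.6 ≈ 0.478.

p̂_MAP = 0.478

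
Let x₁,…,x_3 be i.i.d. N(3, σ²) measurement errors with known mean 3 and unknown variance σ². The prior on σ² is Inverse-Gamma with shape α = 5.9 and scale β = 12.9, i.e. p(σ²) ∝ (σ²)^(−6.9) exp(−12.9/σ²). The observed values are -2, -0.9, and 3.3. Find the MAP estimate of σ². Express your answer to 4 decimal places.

σ̂²_MAP = 3.9345

Sum of squared deviations about the known mean: SS = (-2−3)² + (-0.9−3)² + (3.3−3)² = 40.3.
The Normal likelihood contributes (σ²)^(−n/2) exp(−SS/(2σ²)), so the posterior is Inverse-Gamma(α + n/2, β + SS/2) = Inverse-Gamma(7.4, 33.05).
The mode of Inverse-Gamma(a, b) is b/(a+1) = 33.05/8.4 ≈ 3.9345.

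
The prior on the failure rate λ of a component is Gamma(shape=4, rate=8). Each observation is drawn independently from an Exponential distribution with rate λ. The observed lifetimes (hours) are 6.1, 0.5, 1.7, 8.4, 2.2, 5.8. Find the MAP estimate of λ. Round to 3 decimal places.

The Exponential(rate=λ) likelihood is ∝ λ^n e^(−λΣtᵢ). Here n = 6 and Σtᵢ = 6.1 + 0.5 + 1.7 + 8.4 + 2.2 + 5.8 = 24.7.
Posterior ∝ λ^3e^(−8λ) · λ^6e^(−24.7λ) = λ^9e^(−32.7λ), i.e. Gamma(10, 32.7).
Mode = (a−1)/b = 9/32.7 ≈ 0.275.

λ̂_MAP = 0.275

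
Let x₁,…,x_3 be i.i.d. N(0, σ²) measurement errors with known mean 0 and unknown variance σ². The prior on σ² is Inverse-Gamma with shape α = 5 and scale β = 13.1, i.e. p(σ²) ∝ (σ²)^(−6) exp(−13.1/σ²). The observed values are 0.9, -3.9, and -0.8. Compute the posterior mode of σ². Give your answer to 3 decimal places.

σ̂²_MAP = 2.857

Sum of squared deviations about the known mean: SS = (0.9−0)² + (-3.9−0)² + (-0.8−0)² = 16.66.
The Normal likelihood contributes (σ²)^(−n/2) exp(−SS/(2σ²)), so the posterior is Inverse-Gamma(α + n/2, β + SS/2) = Inverse-Gamma(6.5, 21.43).
The mode of Inverse-Gamma(a, b) is b/(a+1) = 21.43/7.5 ≈ 2.857.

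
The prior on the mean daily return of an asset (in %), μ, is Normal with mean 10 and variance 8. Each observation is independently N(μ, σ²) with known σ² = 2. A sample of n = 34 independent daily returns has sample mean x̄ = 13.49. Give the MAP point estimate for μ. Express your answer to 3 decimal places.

μ̂_MAP = 13.465

n = 34, x̄ = 13.49.
For a Normal prior and Normal likelihood with known variance, the posterior is Normal; its mode equals its mean, the precision-weighted average.
Prior precision 1/σ₀² = 1/8 = 0.125; data precision n/σ² = 34/2 = 17.
μ̂ = (0.125·10 + 17·13.49) / (0.125 + 17) = 230.58/17.125 = 46116/3425 ≈ 13.465.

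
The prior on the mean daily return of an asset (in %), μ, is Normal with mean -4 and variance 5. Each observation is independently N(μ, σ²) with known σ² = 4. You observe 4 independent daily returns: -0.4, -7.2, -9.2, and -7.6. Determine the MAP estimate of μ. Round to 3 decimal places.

n = 4; x̄ = ((-0.4) + (-7.2) + (-9.2) + (-7.6))/4 = -24.4/4 = -6.1.
For a Normal prior and Normal likelihood with known variance, the posterior is Normal; its mode equals its mean, the precision-weighted average.
Prior precision 1/σ₀² = 1/5 = 0.2; data precision n/σ² = 4/4 = 1.
μ̂ = (0.2·(-4) + 1·(-6.1)) / (0.2 + 1) = (-6.9)/1.2 = -5.750.

μ̂_MAP = -5.750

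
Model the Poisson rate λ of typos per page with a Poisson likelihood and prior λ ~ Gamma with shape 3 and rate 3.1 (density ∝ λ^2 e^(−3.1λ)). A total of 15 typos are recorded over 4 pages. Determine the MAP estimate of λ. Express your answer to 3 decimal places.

Σxᵢ = 15, n = 4.
Posterior ∝ λ^2e^(−3.1λ) · λ^15e^(−4λ) = λ^17e^(−7.1λ), i.e. Gamma(shape=18, rate=7.1).
The mode of a Gamma(a, b) with a ≥ 1 (shape–rate) is (a−1)/b = 17/7.1 ≈ 2.394.

λ̂_MAP = 2.394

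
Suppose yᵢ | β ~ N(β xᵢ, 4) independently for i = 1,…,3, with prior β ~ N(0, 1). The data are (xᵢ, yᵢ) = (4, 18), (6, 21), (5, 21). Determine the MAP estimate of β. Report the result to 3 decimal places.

log p(β | y) = −Σ(yᵢ − βxᵢ)²/(2·4) − β²/(2·1) + const.
Setting the derivative to zero: Σxᵢ(yᵢ − βxᵢ)/4 − β/1 = 0, so β = Σxᵢyᵢ / (Σxᵢ² + σ²/τ²).
Σxᵢyᵢ = 4·18 + 6·21 + 5·21 = 303; Σxᵢ² = 77; σ²/τ² = 4.
β̂_MAP = 303 / (77 + 4) = 303/81 ≈ 3.741.

β̂_MAP = 3.741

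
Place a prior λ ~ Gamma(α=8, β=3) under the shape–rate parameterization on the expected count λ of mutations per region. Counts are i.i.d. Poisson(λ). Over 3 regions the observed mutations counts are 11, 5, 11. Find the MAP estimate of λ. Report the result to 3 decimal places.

λ̂_MAP = 5.667

Σxᵢ = 11+5+11 = 27, with n = 3.
Posterior ∝ λ^7e^(−3λ) · λ^27e^(−3λ) = λ^34e^(−6λ), i.e. Gamma(shape=35, rate=6).
The mode of a Gamma(a, b) with a ≥ 1 (shape–rate) is (a−1)/b = 34/6 ≈ 5.667.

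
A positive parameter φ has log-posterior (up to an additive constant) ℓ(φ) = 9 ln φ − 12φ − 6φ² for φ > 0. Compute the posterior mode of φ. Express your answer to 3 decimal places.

φ̂_MAP = 0.500

ℓ'(φ) = 9/φ − 12 − 12φ. Setting this to zero and multiplying by φ: 12φ² + 12φ − 9 = 0.
φ = (−12 + √(12² + 4·12·9)) / (2·12) = (−12 + √576) / 24 = (−12 + 24)/24 = 1/2.
ℓ''(φ) = −9/φ² − 12 < 0, confirming a maximum.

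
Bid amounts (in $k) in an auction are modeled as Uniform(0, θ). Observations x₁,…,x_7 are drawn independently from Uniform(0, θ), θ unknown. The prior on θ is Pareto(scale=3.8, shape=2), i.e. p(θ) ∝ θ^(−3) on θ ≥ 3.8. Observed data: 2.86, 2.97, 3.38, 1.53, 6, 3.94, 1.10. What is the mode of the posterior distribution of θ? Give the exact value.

The Uniform(0, θ) likelihood is θ^(−n) for θ ≥ max(xᵢ), zero otherwise. Here max(xᵢ) = 6.
Posterior ∝ θ^(−3) · θ^(−7) = θ^(−10) on θ ≥ max(3.8, 6) = 6.
This density is strictly decreasing in θ, so the posterior mode lies at the lower boundary of the support.

θ̂_MAP = 6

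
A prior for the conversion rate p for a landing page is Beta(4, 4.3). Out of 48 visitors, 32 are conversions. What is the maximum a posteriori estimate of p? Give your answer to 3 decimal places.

p̂_MAP = 0.645

Prior: Beta(4, 4.3).
Data: 32 successes in 48 trials. The binomial likelihood contributes p^32(1−p)^16, so the posterior is Beta(4+32, 4.3+16) = Beta(36, 20.3).
For Beta(a, b) with a, b > 1 the mode is (a−1)/(a+b−2) = 35/54.3 ≈ 0.645.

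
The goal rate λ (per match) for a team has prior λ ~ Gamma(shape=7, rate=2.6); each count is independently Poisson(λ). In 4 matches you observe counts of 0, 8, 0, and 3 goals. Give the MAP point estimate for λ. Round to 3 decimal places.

Σxᵢ = 0+8+0+3 = 11, with n = 4.
Posterior ∝ λ^6e^(−2.6λ) · λ^11e^(−4λ) = λ^17e^(−6.6λ), i.e. Gamma(shape=18, rate=6.6).
The mode of a Gamma(a, b) with a ≥ 1 (shape–rate) is (a−1)/b = 17/6.6 ≈ 2.576.

λ̂_MAP = 2.576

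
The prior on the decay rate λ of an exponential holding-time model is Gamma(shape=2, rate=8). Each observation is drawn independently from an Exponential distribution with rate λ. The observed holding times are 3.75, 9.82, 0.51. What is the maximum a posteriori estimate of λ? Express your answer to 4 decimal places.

λ̂_MAP = 0.1812

The Exponential(rate=λ) likelihood is ∝ λ^n e^(−λΣtᵢ). Here n = 3 and Σtᵢ = 3.75 + 9.82 + 0.51 = 14.08.
Posterior ∝ λe^(−8λ) · λ^3e^(−14.08λ) = λ^4e^(−22.08λ), i.e. Gamma(5, 22.08).
Mode = (a−1)/b = 4/22.08 ≈ 0.1812.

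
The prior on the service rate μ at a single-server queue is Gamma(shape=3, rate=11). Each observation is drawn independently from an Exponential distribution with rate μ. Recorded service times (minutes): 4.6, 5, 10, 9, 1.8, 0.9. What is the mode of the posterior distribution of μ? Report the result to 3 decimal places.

The Exponential(rate=μ) likelihood is ∝ μ^n e^(−μΣtᵢ). Here n = 6 and Σtᵢ = 4.6 + 5 + 10 + 9 + 1.8 + 0.9 = 31.3.
Posterior ∝ μ^2e^(−11μ) · μ^6e^(−31.3μ) = μ^8e^(−42.3μ), i.e. Gamma(9, 42.3).
Mode = (a−1)/b = 8/42.3 ≈ 0.189.

μ̂_MAP = 0.189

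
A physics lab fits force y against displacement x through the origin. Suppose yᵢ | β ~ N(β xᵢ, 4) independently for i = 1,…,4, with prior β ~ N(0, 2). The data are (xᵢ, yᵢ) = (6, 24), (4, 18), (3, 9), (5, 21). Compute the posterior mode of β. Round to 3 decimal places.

β̂_MAP = 3.955

log p(β | y) = −Σ(yᵢ − βxᵢ)²/(2·4) − β²/(2·2) + const.
Setting the derivative to zero: Σxᵢ(yᵢ − βxᵢ)/4 − β/2 = 0, so β = Σxᵢyᵢ / (Σxᵢ² + σ²/τ²).
Σxᵢyᵢ = 6·24 + 4·18 + 3·9 + 5·21 = 348; Σxᵢ² = 86; σ²/τ² = 2.
β̂_MAP = 348 / (86 + 2) = 348/88 ≈ 3.955.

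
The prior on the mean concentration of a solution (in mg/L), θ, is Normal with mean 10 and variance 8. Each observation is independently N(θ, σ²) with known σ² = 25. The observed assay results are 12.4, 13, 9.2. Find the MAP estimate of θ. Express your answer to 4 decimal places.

θ̂_MAP = 10.7510

n = 3; x̄ = (12.4 + 13 + 9.2)/3 = 34.6/3 = 173/15 ≈ 11.5333.
For a Normal prior and Normal likelihood with known variance, the posterior is Normal; its mode equals its mean, the precision-weighted average.
Prior precision 1/σ₀² = 1/8 = 0.125; data precision n/σ² = 3/25 = 0.12.
θ̂ = (0.125·10 + 0.12·(173/15)) / (0.125 + 0.12) = 2.634/0.245 = 2634/245 ≈ 10.7510.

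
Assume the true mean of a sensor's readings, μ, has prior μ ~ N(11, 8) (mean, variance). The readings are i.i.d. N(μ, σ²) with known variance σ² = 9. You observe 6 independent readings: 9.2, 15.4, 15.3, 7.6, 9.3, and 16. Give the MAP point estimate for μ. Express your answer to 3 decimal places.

μ̂_MAP = 11.954

n = 6; x̄ = (9.2 + 15.4 + 15.3 + 7.6 + 9.3 + 16)/6 = 72.8/6 = 182/15 ≈ 12.1333.
For a Normal prior and Normal likelihood with known variance, the posterior is Normal; its mode equals its mean, the precision-weighted average.
Prior precision 1/σ₀² = 1/8 = 0.125; data precision n/σ² = 6/9 = 2/3.
μ̂ = (0.125·11 + (2/3)·(182/15)) / (0.125 + 2/3) = (3407/360)/(19/24) = 3407/285 ≈ 11.954.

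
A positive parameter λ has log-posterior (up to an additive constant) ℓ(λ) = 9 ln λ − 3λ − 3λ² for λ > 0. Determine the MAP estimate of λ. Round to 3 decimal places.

λ̂_MAP = 1.000

ℓ'(λ) = 9/λ − 3 − 6λ. Setting this to zero and multiplying by λ: 6λ² + 3λ − 9 = 0.
λ = (−3 + √(3² + 4·6·9)) / (2·6) = (−3 + √225) / 12 = (−3 + 15)/12 = 1.
ℓ''(λ) = −9/λ² − 6 < 0, confirming a maximum.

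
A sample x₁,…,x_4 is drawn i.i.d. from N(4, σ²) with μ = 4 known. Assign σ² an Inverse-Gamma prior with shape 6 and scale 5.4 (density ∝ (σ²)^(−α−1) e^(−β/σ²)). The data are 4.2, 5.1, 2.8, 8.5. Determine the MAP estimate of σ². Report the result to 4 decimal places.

σ̂²_MAP = 1.8744

Sum of squared deviations about the known mean: SS = (4.2−4)² + (5.1−4)² + (2.8−4)² + (8.5−4)² = 22.94.
The Normal likelihood contributes (σ²)^(−n/2) exp(−SS/(2σ²)), so the posterior is Inverse-Gamma(α + n/2, β + SS/2) = Inverse-Gamma(8, 16.87).
The mode of Inverse-Gamma(a, b) is b/(a+1) = 16.87/9 ≈ 1.8744.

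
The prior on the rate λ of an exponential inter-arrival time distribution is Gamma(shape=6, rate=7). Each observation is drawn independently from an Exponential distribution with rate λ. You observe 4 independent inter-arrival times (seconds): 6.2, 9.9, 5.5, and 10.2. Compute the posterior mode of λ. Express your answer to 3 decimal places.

λ̂_MAP = 0.232

The Exponential(rate=λ) likelihood is ∝ λ^n e^(−λΣtᵢ). Here n = 4 and Σtᵢ = 6.2 + 9.9 + 5.5 + 10.2 = 31.8.
Posterior ∝ λ^5e^(−7λ) · λ^4e^(−31.8λ) = λ^9e^(−38.8λ), i.e. Gamma(10, 38.8).
Mode = (a−1)/b = 9/38.8 ≈ 0.232.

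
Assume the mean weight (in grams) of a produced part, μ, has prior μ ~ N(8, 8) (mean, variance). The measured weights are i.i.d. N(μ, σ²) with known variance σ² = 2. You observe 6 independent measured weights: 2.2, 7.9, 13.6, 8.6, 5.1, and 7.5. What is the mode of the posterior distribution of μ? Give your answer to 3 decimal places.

n = 6; x̄ = (2.2 + 7.9 + 13.6 + 8.6 + 5.1 + 7.5)/6 = 44.9/6 = 449/60 ≈ 7.4833.
For a Normal prior and Normal likelihood with known variance, the posterior is Normal; its mode equals its mean, the precision-weighted average.
Prior precision 1/σ₀² = 1/8 = 0.125; data precision n/σ² = 6/2 = 3.
μ̂ = (0.125·8 + 3·(449/60)) / (0.125 + 3) = 23.45/3.125 = 7.504.

μ̂_MAP = 7.504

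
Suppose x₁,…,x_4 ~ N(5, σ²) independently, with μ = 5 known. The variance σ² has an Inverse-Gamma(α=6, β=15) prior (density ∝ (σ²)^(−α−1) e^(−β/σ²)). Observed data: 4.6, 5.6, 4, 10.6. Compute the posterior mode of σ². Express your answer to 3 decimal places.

σ̂²_MAP = 3.493

Sum of squared deviations about the known mean: SS = (4.6−5)² + (5.6−5)² + (4−5)² + (10.6−5)² = 32.88.
The Normal likelihood contributes (σ²)^(−n/2) exp(−SS/(2σ²)), so the posterior is Inverse-Gamma(α + n/2, β + SS/2) = Inverse-Gamma(8, 31.44).
The mode of Inverse-Gamma(a, b) is b/(a+1) = 31.44/9 ≈ 3.493.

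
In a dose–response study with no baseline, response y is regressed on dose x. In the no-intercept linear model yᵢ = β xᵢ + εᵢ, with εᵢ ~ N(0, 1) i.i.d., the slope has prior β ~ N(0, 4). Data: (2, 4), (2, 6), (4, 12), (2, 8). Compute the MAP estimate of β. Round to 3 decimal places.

β̂_MAP = 2.973

log p(β | y) = −Σ(yᵢ − βxᵢ)²/(2·1) − β²/(2·4) + const.
Setting the derivative to zero: Σxᵢ(yᵢ − βxᵢ)/1 − β/4 = 0, so β = Σxᵢyᵢ / (Σxᵢ² + σ²/τ²).
Σxᵢyᵢ = 2·4 + 2·6 + 4·12 + 2·8 = 84; Σxᵢ² = 28; σ²/τ² = 0.25.
β̂_MAP = 84 / (28 + 0.25) = 84/28.25 ≈ 2.973.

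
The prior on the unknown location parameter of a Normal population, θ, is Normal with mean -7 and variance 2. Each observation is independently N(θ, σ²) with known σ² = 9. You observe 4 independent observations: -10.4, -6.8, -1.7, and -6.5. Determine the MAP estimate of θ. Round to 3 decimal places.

θ̂_MAP = -6.694

n = 4; x̄ = ((-10.4) + (-6.8) + (-1.7) + (-6.5))/4 = -25.4/4 = -6.35.
For a Normal prior and Normal likelihood with known variance, the posterior is Normal; its mode equals its mean, the precision-weighted average.
Prior precision 1/σ₀² = 1/2 = 0.5; data precision n/σ² = 4/9.
θ̂ = (0.5·(-7) + (4/9)·(-6.35)) / (0.5 + 4/9) = (-569/90)/(17/18) = -569/85 ≈ -6.694.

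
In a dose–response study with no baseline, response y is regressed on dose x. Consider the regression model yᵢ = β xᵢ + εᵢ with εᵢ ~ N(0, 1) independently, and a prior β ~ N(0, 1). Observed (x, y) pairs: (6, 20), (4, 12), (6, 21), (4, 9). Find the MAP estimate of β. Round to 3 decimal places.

log p(β | y) = −Σ(yᵢ − βxᵢ)²/(2·1) − β²/(2·1) + const.
Setting the derivative to zero: Σxᵢ(yᵢ − βxᵢ)/1 − β/1 = 0, so β = Σxᵢyᵢ / (Σxᵢ² + σ²/τ²).
Σxᵢyᵢ = 6·20 + 4·12 + 6·21 + 4·9 = 330; Σxᵢ² = 104; σ²/τ² = 1.
β̂_MAP = 330 / (104 + 1) = 330/105 ≈ 3.143.

β̂_MAP = 3.143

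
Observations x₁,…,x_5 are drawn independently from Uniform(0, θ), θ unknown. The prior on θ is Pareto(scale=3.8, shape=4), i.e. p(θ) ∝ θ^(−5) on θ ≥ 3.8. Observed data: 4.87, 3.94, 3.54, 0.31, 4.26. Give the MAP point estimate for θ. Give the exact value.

The Uniform(0, θ) likelihood is θ^(−n) for θ ≥ max(xᵢ), zero otherwise. Here max(xᵢ) = 4.87.
Posterior ∝ θ^(−5) · θ^(−5) = θ^(−10) on θ ≥ max(3.8, 4.87) = 4.87.
This density is strictly decreasing in θ, so the posterior mode lies at the lower boundary of the support.

θ̂_MAP = 4.87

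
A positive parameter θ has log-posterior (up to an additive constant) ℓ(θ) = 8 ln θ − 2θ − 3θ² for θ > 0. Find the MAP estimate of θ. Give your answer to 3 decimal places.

ℓ'(θ) = 8/θ − 2 − 6θ. Setting this to zero and multiplying by θ: 6θ² + 2θ − 8 = 0.
θ = (−2 + √(2² + 4·6·8)) / (2·6) = (−2 + √196) / 12 = (−2 + 14)/12 = 1.
ℓ''(θ) = −8/θ² − 6 < 0, confirming a maximum.

θ̂_MAP = 1.000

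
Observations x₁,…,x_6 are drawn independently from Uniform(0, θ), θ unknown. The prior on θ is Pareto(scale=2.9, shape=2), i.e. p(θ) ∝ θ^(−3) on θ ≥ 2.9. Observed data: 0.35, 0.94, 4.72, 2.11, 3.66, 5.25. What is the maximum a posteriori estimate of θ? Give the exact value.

θ̂_MAP = 5.25

The Uniform(0, θ) likelihood is θ^(−n) for θ ≥ max(xᵢ), zero otherwise. Here max(xᵢ) = 5.25.
Posterior ∝ θ^(−3) · θ^(−6) = θ^(−9) on θ ≥ max(2.9, 5.25) = 5.25.
This density is strictly decreasing in θ, so the posterior mode lies at the lower boundary of the support.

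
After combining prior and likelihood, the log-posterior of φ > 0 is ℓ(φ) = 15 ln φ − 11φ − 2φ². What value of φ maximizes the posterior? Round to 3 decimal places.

ℓ'(φ) = 15/φ − 11 − 4φ. Setting this to zero and multiplying by φ: 4φ² + 11φ − 15 = 0.
φ = (−11 + √(11² + 4·4·15)) / (2·4) = (−11 + √361) / 8 = (−11 + 19)/8 = 1.
ℓ''(φ) = −15/φ² − 4 < 0, confirming a maximum.

φ̂_MAP = 1.000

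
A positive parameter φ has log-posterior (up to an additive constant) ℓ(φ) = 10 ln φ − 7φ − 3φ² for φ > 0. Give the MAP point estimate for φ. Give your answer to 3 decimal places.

φ̂_MAP = 0.833

ℓ'(φ) = 10/φ − 7 − 6φ. Setting this to zero and multiplying by φ: 6φ² + 7φ − 10 = 0.
φ = (−7 + √(7² + 4·6·10)) / (2·6) = (−7 + √289) / 12 = (−7 + 17)/12 = 5/6.
ℓ''(φ) = −10/φ² − 6 < 0, confirming a maximum.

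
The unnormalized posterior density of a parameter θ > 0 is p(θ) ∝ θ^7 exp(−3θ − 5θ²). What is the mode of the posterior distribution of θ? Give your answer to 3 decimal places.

ℓ'(θ) = 7/θ − 3 − 10θ. Setting this to zero and multiplying by θ: 10θ² + 3θ − 7 = 0.
θ = (−3 + √(3² + 4·10·7)) / (2·10) = (−3 + √289) / 20 = (−3 + 17)/20 = 7/10.
ℓ''(θ) = −7/θ² − 10 < 0, confirming a maximum.

θ̂_MAP = 0.700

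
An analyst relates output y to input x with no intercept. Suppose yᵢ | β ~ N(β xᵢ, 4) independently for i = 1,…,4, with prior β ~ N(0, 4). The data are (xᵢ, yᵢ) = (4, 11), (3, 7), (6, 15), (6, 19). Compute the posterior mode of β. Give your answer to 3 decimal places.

β̂_MAP = 2.745

log p(β | y) = −Σ(yᵢ − βxᵢ)²/(2·4) − β²/(2·4) + const.
Setting the derivative to zero: Σxᵢ(yᵢ − βxᵢ)/4 − β/4 = 0, so β = Σxᵢyᵢ / (Σxᵢ² + σ²/τ²).
Σxᵢyᵢ = 4·11 + 3·7 + 6·15 + 6·19 = 269; Σxᵢ² = 97; σ²/τ² = 1.
β̂_MAP = 269 / (97 + 1) = 269/98 ≈ 2.745.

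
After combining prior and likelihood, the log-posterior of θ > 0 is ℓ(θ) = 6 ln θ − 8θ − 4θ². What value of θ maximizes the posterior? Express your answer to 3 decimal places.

θ̂_MAP = 0.500

ℓ'(θ) = 6/θ − 8 − 8θ. Setting this to zero and multiplying by θ: 8θ² + 8θ − 6 = 0.
θ = (−8 + √(8² + 4·8·6)) / (2·8) = (−8 + √256) / 16 = (−8 + 16)/16 = 1/2.
ℓ''(θ) = −6/θ² − 8 < 0, confirming a maximum.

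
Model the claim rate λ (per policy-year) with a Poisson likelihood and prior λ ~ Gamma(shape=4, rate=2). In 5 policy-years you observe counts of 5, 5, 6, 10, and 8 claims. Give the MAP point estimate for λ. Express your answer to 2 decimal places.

λ̂_MAP = 5.29

Σxᵢ = 5+5+6+10+8 = 34, with n = 5.
Posterior ∝ λ^3e^(−2λ) · λ^34e^(−5λ) = λ^37e^(−7λ), i.e. Gamma(shape=38, rate=7).
The mode of a Gamma(a, b) with a ≥ 1 (shape–rate) is (a−1)/b = 37/7 ≈ 5.29.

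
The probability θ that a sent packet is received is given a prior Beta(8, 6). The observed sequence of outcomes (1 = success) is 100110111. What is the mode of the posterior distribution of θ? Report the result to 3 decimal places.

θ̂_MAP = 0.619

Prior: Beta(8, 6).
Data: 6 successes in 9 trials (from the sequence). The binomial likelihood contributes θ^6(1−θ)^3, so the posterior is Beta(8+6, 6+3) = Beta(14, 9).
For Beta(a, b) with a, b > 1 the mode is (a−1)/(a+b−2) = 13/21 ≈ 0.619.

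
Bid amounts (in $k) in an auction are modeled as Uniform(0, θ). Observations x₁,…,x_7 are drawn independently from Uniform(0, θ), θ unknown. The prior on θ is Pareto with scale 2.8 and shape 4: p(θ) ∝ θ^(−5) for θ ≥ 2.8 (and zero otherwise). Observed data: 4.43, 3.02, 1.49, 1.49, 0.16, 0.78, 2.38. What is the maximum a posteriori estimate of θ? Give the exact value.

θ̂_MAP = 4.43

The Uniform(0, θ) likelihood is θ^(−n) for θ ≥ max(xᵢ), zero otherwise. Here max(xᵢ) = 4.43.
Posterior ∝ θ^(−5) · θ^(−7) = θ^(−12) on θ ≥ max(2.8, 4.43) = 4.43.
This density is strictly decreasing in θ, so the posterior mode lies at the lower boundary of the support.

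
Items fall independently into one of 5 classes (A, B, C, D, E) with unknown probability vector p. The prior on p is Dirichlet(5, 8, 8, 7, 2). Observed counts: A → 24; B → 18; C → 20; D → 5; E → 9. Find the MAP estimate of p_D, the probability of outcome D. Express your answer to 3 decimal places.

MAP estimate of p_D = 0.109

The posterior is Dirichlet(αᵢ + nᵢ) = Dirichlet(29, 26, 28, 12, 11).
For a Dirichlet(a₁,…,a_K) with all aᵢ > 1, the mode has j-th component (aⱼ − 1)/(Σaᵢ − K).
Here Σaᵢ = 106 and K = 5, so p_D = (12 − 1)/(106 − 5) = 11/101 ≈ 0.109.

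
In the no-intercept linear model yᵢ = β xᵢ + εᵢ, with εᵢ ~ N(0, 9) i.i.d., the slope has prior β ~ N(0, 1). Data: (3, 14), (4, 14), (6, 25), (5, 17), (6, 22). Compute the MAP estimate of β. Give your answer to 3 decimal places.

β̂_MAP = 3.550

log p(β | y) = −Σ(yᵢ − βxᵢ)²/(2·9) − β²/(2·1) + const.
Setting the derivative to zero: Σxᵢ(yᵢ − βxᵢ)/9 − β/1 = 0, so β = Σxᵢyᵢ / (Σxᵢ² + σ²/τ²).
Σxᵢyᵢ = 3·14 + 4·14 + 6·25 + 5·17 + 6·22 = 465; Σxᵢ² = 122; σ²/τ² = 9.
β̂_MAP = 465 / (122 + 9) = 465/131 ≈ 3.550.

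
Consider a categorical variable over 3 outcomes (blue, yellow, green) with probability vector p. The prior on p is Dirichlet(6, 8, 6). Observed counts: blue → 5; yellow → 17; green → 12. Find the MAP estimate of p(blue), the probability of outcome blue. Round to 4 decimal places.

The posterior is Dirichlet(αᵢ + nᵢ) = Dirichlet(11, 25, 18).
For a Dirichlet(a₁,…,a_K) with all aᵢ > 1, the mode has j-th component (aⱼ − 1)/(Σaᵢ − K).
Here Σaᵢ = 54 and K = 3, so p(blue) = (11 − 1)/(54 − 3) = 10/51 ≈ 0.1961.

MAP estimate of p(blue) = 0.1961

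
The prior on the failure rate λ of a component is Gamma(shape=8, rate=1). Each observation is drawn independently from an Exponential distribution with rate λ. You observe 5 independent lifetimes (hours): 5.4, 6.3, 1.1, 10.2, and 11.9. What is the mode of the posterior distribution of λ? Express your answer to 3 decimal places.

λ̂_MAP = 0.334

The Exponential(rate=λ) likelihood is ∝ λ^n e^(−λΣtᵢ). Here n = 5 and Σtᵢ = 5.4 + 6.3 + 1.1 + 10.2 + 11.9 = 34.9.
Posterior ∝ λ^7e^(−1λ) · λ^5e^(−34.9λ) = λ^12e^(−35.9λ), i.e. Gamma(13, 35.9).
Mode = (a−1)/b = 12/35.9 ≈ 0.334.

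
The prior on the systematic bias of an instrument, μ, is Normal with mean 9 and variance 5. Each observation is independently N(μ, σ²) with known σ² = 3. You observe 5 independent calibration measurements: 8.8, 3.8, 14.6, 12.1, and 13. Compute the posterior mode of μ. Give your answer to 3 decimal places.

μ̂_MAP = 10.304

n = 5; x̄ = (8.8 + 3.8 + 14.6 + 12.1 + 13)/5 = 52.3/5 = 10.46.
For a Normal prior and Normal likelihood with known variance, the posterior is Normal; its mode equals its mean, the precision-weighted average.
Prior precision 1/σ₀² = 1/5 = 0.2; data precision n/σ² = 5/3.
μ̂ = (0.2·9 + (5/3)·10.46) / (0.2 + 5/3) = (577/30)/(28/15) = 577/56 ≈ 10.304.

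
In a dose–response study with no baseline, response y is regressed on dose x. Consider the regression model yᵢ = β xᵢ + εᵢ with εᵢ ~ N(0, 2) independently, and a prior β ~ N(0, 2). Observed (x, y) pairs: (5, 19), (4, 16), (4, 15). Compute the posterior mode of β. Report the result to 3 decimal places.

β̂_MAP = 3.776

log p(β | y) = −Σ(yᵢ − βxᵢ)²/(2·2) − β²/(2·2) + const.
Setting the derivative to zero: Σxᵢ(yᵢ − βxᵢ)/2 − β/2 = 0, so β = Σxᵢyᵢ / (Σxᵢ² + σ²/τ²).
Σxᵢyᵢ = 5·19 + 4·16 + 4·15 = 219; Σxᵢ² = 57; σ²/τ² = 1.
β̂_MAP = 219 / (57 + 1) = 219/58 ≈ 3.776.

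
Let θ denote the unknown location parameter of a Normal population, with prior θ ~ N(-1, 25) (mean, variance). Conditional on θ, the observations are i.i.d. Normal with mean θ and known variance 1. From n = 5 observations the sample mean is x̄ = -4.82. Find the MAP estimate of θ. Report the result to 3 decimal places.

θ̂_MAP = -4.790

n = 5, x̄ = -4.82.
For a Normal prior and Normal likelihood with known variance, the posterior is Normal; its mode equals its mean, the precision-weighted average.
Prior precision 1/σ₀² = 1/25 = 0.04; data precision n/σ² = 5/1 = 5.
θ̂ = (0.04·(-1) + 5·(-4.82)) / (0.04 + 5) = (-24.14)/5.04 = -1207/252 ≈ -4.790.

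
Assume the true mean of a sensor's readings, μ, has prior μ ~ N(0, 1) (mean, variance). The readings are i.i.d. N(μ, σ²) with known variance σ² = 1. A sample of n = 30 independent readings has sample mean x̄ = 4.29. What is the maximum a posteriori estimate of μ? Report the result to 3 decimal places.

μ̂_MAP = 4.152

n = 30, x̄ = 4.29.
For a Normal prior and Normal likelihood with known variance, the posterior is Normal; its mode equals its mean, the precision-weighted average.
Prior precision 1/σ₀² = 1/1 = 1; data precision n/σ² = 30/1 = 30.
μ̂ = (1·0 + 30·4.29) / (1 + 30) = 128.7/31 = 1287/310 ≈ 4.152.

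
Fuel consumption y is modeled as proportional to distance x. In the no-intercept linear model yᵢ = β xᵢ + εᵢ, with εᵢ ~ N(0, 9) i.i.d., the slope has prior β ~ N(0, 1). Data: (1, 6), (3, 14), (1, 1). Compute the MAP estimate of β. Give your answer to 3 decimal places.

log p(β | y) = −Σ(yᵢ − βxᵢ)²/(2·9) − β²/(2·1) + const.
Setting the derivative to zero: Σxᵢ(yᵢ − βxᵢ)/9 − β/1 = 0, so β = Σxᵢyᵢ / (Σxᵢ² + σ²/τ²).
Σxᵢyᵢ = 1·6 + 3·14 + 1·1 = 49; Σxᵢ² = 11; σ²/τ² = 9.
β̂_MAP = 49 / (11 + 9) = 49/20 ≈ 2.450.

β̂_MAP = 2.450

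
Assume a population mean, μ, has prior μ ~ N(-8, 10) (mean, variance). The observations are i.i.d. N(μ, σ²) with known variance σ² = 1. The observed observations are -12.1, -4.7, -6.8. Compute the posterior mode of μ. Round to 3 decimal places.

n = 3; x̄ = ((-12.1) + (-4.7) + (-6.8))/3 = -23.6/3 = -118/15 ≈ -7.8667.
For a Normal prior and Normal likelihood with known variance, the posterior is Normal; its mode equals its mean, the precision-weighted average.
Prior precision 1/σ₀² = 1/10 = 0.1; data precision n/σ² = 3/1 = 3.
μ̂ = (0.1·(-8) + 3·(-118/15)) / (0.1 + 3) = (-24.4)/3.1 = -244/31 ≈ -7.871.

μ̂_MAP = -7.871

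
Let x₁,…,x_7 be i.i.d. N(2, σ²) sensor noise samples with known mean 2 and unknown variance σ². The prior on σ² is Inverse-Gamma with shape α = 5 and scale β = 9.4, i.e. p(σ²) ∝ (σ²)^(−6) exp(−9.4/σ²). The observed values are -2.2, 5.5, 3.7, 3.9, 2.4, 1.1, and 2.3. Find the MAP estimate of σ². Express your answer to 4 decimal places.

σ̂²_MAP = 2.9605

Sum of squared deviations about the known mean: SS = (-2.2−2)² + (5.5−2)² + (3.7−2)² + (3.9−2)² + (2.4−2)² + (1.1−2)² + (2.3−2)² = 37.45.
The Normal likelihood contributes (σ²)^(−n/2) exp(−SS/(2σ²)), so the posterior is Inverse-Gamma(α + n/2, β + SS/2) = Inverse-Gamma(8.5, 28.125).
The mode of Inverse-Gamma(a, b) is b/(a+1) = 28.125/9.5 ≈ 2.9605.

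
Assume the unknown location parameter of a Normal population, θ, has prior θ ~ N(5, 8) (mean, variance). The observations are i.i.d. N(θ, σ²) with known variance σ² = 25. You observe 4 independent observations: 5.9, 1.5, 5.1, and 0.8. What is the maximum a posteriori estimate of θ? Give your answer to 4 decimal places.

θ̂_MAP = 4.0596

n = 4; x̄ = (5.9 + 1.5 + 5.1 + 0.8)/4 = 13.3/4 = 3.325.
For a Normal prior and Normal likelihood with known variance, the posterior is Normal; its mode equals its mean, the precision-weighted average.
Prior precision 1/σ₀² = 1/8 = 0.125; data precision n/σ² = 4/25 = 0.16.
θ̂ = (0.125·5 + 0.16·3.325) / (0.125 + 0.16) = 1.157/0.285 = 1157/285 ≈ 4.0596.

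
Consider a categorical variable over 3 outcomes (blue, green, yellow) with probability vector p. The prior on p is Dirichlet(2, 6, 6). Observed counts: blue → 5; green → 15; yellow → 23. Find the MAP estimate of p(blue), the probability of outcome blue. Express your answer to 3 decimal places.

MAP estimate of p(blue) = 0.111

The posterior is Dirichlet(αᵢ + nᵢ) = Dirichlet(7, 21, 29).
For a Dirichlet(a₁,…,a_K) with all aᵢ > 1, the mode has j-th component (aⱼ − 1)/(Σaᵢ − K).
Here Σaᵢ = 57 and K = 3, so p(blue) = (7 − 1)/(57 − 3) = 6/54 ≈ 0.111.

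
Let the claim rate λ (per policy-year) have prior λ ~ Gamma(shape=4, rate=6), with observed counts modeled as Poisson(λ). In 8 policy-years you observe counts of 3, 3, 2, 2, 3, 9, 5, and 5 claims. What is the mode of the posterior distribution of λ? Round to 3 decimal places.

Σxᵢ = 3+3+2+2+3+9+5+5 = 32, with n = 8.
Posterior ∝ λ^3e^(−6λ) · λ^32e^(−8λ) = λ^35e^(−14λ), i.e. Gamma(shape=36, rate=14).
The mode of a Gamma(a, b) with a ≥ 1 (shape–rate) is (a−1)/b = 35/14 ≈ 2.500.

λ̂_MAP = 2.500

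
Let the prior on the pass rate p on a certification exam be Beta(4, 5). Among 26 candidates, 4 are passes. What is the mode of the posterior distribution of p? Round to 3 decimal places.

p̂_MAP = 0.212

Prior: Beta(4, 5).
Data: 4 successes in 26 trials. The binomial likelihood contributes p^4(1−p)^22, so the posterior is Beta(4+4, 5+22) = Beta(8, 27).
For Beta(a, b) with a, b > 1 the mode is (a−1)/(a+b−2) = 7/33 ≈ 0.212.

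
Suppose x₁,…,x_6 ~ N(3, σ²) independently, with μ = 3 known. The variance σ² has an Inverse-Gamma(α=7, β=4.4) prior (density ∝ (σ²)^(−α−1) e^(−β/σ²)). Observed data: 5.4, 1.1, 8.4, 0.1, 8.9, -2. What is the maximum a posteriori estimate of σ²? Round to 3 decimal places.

Sum of squared deviations about the known mean: SS = (5.4−3)² + (1.1−3)² + (8.4−3)² + (0.1−3)² + (8.9−3)² + (-2−3)² = 106.75.
The Normal likelihood contributes (σ²)^(−n/2) exp(−SS/(2σ²)), so the posterior is Inverse-Gamma(α + n/2, β + SS/2) = Inverse-Gamma(10, 57.775).
The mode of Inverse-Gamma(a, b) is b/(a+1) = 57.775/11 ≈ 5.252.

σ̂²_MAP = 5.252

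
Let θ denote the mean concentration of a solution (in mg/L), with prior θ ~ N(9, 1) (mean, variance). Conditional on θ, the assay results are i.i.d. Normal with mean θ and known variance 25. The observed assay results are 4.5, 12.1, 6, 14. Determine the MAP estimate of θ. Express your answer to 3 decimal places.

n = 4; x̄ = (4.5 + 12.1 + 6 + 14)/4 = 36.6/4 = 9.15.
For a Normal prior and Normal likelihood with known variance, the posterior is Normal; its mode equals its mean, the precision-weighted average.
Prior precision 1/σ₀² = 1/1 = 1; data precision n/σ² = 4/25 = 0.16.
θ̂ = (1·9 + 0.16·9.15) / (1 + 0.16) = 10.464/1.16 = 1308/145 ≈ 9.021.

θ̂_MAP = 9.021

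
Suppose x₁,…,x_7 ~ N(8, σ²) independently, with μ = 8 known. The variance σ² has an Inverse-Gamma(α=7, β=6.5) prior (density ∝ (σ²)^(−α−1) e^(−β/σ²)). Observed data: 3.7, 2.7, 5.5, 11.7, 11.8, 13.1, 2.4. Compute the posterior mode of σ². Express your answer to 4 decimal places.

Sum of squared deviations about the known mean: SS = (3.7−8)² + (2.7−8)² + (5.5−8)² + (11.7−8)² + (11.8−8)² + (13.1−8)² + (2.4−8)² = 138.33.
The Normal likelihood contributes (σ²)^(−n/2) exp(−SS/(2σ²)), so the posterior is Inverse-Gamma(α + n/2, β + SS/2) = Inverse-Gamma(10.5, 75.665).
The mode of Inverse-Gamma(a, b) is b/(a+1) = 75.665/11.5 ≈ 6.5796.

σ̂²_MAP = 6.5796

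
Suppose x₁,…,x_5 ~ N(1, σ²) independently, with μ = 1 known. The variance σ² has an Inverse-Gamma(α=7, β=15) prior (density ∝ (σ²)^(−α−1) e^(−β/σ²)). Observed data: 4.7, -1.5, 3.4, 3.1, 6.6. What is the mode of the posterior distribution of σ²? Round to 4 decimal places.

σ̂²_MAP = 4.3557

Sum of squared deviations about the known mean: SS = (4.7−1)² + (-1.5−1)² + (3.4−1)² + (3.1−1)² + (6.6−1)² = 61.47.
The Normal likelihood contributes (σ²)^(−n/2) exp(−SS/(2σ²)), so the posterior is Inverse-Gamma(α + n/2, β + SS/2) = Inverse-Gamma(9.5, 45.735).
The mode of Inverse-Gamma(a, b) is b/(a+1) = 45.735/10.5 ≈ 4.3557.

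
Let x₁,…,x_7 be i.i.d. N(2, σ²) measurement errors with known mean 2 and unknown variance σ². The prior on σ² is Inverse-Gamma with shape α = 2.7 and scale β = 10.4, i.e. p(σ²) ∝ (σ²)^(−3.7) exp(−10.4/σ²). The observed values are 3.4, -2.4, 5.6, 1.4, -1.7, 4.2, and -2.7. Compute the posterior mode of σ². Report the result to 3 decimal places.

σ̂²_MAP = 6.671

Sum of squared deviations about the known mean: SS = (3.4−2)² + (-2.4−2)² + (5.6−2)² + (1.4−2)² + (-1.7−2)² + (4.2−2)² + (-2.7−2)² = 75.26.
The Normal likelihood contributes (σ²)^(−n/2) exp(−SS/(2σ²)), so the posterior is Inverse-Gamma(α + n/2, β + SS/2) = Inverse-Gamma(6.2, 48.03).
The mode of Inverse-Gamma(a, b) is b/(a+1) = 48.03/7.2 ≈ 6.671.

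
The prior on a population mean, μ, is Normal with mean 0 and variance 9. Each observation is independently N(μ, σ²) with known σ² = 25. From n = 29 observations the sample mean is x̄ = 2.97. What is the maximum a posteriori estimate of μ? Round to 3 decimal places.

n = 29, x̄ = 2.97.
For a Normal prior and Normal likelihood with known variance, the posterior is Normal; its mode equals its mean, the precision-weighted average.
Prior precision 1/σ₀² = 1/9; data precision n/σ² = 29/25 = 1.16.
μ̂ = ((1/9)·0 + 1.16·2.97) / (1/9 + 1.16) = 3.4452/(286/225) = 7047/2600 ≈ 2.710.

μ̂_MAP = 2.710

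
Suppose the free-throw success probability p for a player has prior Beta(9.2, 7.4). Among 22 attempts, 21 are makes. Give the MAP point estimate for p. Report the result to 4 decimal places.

Prior: Beta(9.2, 7.4).
Data: 21 successes in 22 trials. The binomial likelihood contributes p^21(1−p)^1, so the posterior is Beta(9.2+21, 7.4+1) = Beta(30.2, 8.4).
For Beta(a, b) with a, b > 1 the mode is (a−1)/(a+b−2) = 29.2/36.6 ≈ 0.7978.

p̂_MAP = 0.7978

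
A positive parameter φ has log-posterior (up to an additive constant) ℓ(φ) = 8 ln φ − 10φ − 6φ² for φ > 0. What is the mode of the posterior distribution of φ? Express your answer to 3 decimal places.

φ̂_MAP = 0.500

ℓ'(φ) = 8/φ − 10 − 12φ. Setting this to zero and multiplying by φ: 12φ² + 10φ − 8 = 0.
φ = (−10 + √(10² + 4·12·8)) / (2·12) = (−10 + √484) / 24 = (−10 + 22)/24 = 1/2.
ℓ''(φ) = −8/φ² − 12 < 0, confirming a maximum.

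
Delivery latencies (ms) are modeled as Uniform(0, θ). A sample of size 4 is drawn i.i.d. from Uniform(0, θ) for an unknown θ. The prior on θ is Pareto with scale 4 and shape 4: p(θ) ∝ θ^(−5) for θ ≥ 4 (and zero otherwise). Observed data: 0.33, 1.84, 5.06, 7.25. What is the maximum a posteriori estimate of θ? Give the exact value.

The Uniform(0, θ) likelihood is θ^(−n) for θ ≥ max(xᵢ), zero otherwise. Here max(xᵢ) = 7.25.
Posterior ∝ θ^(−5) · θ^(−4) = θ^(−9) on θ ≥ max(4, 7.25) = 7.25.
This density is strictly decreasing in θ, so the posterior mode lies at the lower boundary of the support.

θ̂_MAP = 7.25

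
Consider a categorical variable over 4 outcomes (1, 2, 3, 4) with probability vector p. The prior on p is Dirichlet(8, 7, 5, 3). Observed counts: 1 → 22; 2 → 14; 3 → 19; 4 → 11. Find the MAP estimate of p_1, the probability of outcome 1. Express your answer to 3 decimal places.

The posterior is Dirichlet(αᵢ + nᵢ) = Dirichlet(30, 21, 24, 14).
For a Dirichlet(a₁,…,a_K) with all aᵢ > 1, the mode has j-th component (aⱼ − 1)/(Σaᵢ − K).
Here Σaᵢ = 89 and K = 4, so p_1 = (30 − 1)/(89 − 4) = 29/85 ≈ 0.341.

MAP estimate: 0.341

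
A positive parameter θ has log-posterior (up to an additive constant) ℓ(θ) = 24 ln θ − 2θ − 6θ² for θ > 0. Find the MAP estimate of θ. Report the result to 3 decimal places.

ℓ'(θ) = 24/θ − 2 − 12θ. Setting this to zero and multiplying by θ: 12θ² + 2θ − 24 = 0.
θ = (−2 + √(2² + 4·12·24)) / (2·12) = (−2 + √1156) / 24 = (−2 + 34)/24 = 4/3.
ℓ''(θ) = −24/θ² − 12 < 0, confirming a maximum.

θ̂_MAP = 1.333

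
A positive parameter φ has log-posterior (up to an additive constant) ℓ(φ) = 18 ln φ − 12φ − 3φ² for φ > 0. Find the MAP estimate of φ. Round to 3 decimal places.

φ̂_MAP = 1.000

ℓ'(φ) = 18/φ − 12 − 6φ. Setting this to zero and multiplying by φ: 6φ² + 12φ − 18 = 0.
φ = (−12 + √(12² + 4·6·18)) / (2·6) = (−12 + √576) / 12 = (−12 + 24)/12 = 1.
ℓ''(φ) = −18/φ² − 6 < 0, confirming a maximum.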